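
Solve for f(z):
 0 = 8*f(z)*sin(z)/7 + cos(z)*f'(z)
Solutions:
 f(z) = C1*cos(z)^(8/7)


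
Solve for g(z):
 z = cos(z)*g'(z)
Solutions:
 g(z) = C1 + Integral(z/cos(z), z)


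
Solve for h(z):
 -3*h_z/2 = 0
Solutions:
 h(z) = C1


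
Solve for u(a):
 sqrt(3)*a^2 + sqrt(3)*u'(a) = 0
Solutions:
 u(a) = C1 - a^3/3


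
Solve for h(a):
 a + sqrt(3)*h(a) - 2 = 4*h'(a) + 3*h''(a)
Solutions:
 h(a) = C1*exp(a*(-2 + sqrt(4 + 3*sqrt(3)))/3) + C2*exp(-a*(2 + sqrt(4 + 3*sqrt(3)))/3) - sqrt(3)*a/3 - 4/3 + 2*sqrt(3)/3


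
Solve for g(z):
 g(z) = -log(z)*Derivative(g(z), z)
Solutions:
 g(z) = C1*exp(-li(z))


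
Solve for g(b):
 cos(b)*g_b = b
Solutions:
 g(b) = C1 + Integral(b/cos(b), b)


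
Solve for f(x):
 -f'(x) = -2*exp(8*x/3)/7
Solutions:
 f(x) = C1 + 3*exp(8*x/3)/28


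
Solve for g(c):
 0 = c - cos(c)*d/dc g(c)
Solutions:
 g(c) = C1 + Integral(c/cos(c), c)


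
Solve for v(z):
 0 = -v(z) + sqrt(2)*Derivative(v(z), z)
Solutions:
 v(z) = C1*exp(sqrt(2)*z/2)


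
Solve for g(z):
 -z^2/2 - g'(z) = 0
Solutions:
 g(z) = C1 - z^3/6


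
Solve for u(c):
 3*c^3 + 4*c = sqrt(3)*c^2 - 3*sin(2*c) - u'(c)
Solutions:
 u(c) = C1 - 3*c^4/4 + sqrt(3)*c^3/3 - 2*c^2 + 3*cos(2*c)/2


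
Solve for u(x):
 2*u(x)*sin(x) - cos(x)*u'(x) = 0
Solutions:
 u(x) = C1/cos(x)^2


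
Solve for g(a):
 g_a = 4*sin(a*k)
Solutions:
 g(a) = C1 - 4*cos(a*k)/k


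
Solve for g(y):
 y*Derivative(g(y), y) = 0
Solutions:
 g(y) = C1


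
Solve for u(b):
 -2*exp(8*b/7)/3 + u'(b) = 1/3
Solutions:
 u(b) = C1 + b/3 + 7*exp(8*b/7)/12


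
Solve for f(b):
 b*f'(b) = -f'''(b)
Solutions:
 f(b) = C1 + Integral(C2*airyai(-b) + C3*airybi(-b), b)


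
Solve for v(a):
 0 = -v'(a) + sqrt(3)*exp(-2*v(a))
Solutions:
 v(a) = log(-sqrt(C1 + 2*sqrt(3)*a))
 v(a) = log(C1 + 2*sqrt(3)*a)/2


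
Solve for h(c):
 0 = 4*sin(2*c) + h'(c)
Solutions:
 h(c) = C1 + 2*cos(2*c)


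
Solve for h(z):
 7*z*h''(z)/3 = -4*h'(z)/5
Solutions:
 h(z) = C1 + C2*z^(23/35)


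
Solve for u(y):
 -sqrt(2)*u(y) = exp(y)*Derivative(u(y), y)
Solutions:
 u(y) = C1*exp(sqrt(2)*exp(-y))


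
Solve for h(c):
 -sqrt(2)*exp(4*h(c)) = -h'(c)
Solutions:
 h(c) = log(-(-1/(C1 + 4*sqrt(2)*c))^(1/4))
 h(c) = log(-1/(C1 + 4*sqrt(2)*c))/4
 h(c) = log(-I*(-1/(C1 + 4*sqrt(2)*c))^(1/4))
 h(c) = log(I*(-1/(C1 + 4*sqrt(2)*c))^(1/4))


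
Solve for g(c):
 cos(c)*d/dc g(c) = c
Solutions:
 g(c) = C1 + Integral(c/cos(c), c)


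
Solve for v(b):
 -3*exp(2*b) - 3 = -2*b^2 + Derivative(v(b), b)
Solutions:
 v(b) = C1 + 2*b^3/3 - 3*b - 3*exp(2*b)/2


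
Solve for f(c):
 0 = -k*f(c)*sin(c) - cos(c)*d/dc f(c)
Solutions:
 f(c) = C1*exp(k*log(cos(c)))


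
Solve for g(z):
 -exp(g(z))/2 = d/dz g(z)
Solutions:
 g(z) = log(1/(C1 + z)) + log(2)


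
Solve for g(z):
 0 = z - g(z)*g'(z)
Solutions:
 g(z) = -sqrt(C1 + z^2)
 g(z) = sqrt(C1 + z^2)


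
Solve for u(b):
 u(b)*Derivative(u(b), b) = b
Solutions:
 u(b) = -sqrt(C1 + b^2)
 u(b) = sqrt(C1 + b^2)


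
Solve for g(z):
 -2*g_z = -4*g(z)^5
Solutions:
 g(z) = -(-1/(C1 + 8*z))^(1/4)
 g(z) = (-1/(C1 + 8*z))^(1/4)
 g(z) = -I*(-1/(C1 + 8*z))^(1/4)
 g(z) = I*(-1/(C1 + 8*z))^(1/4)


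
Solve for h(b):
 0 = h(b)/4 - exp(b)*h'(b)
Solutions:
 h(b) = C1*exp(-exp(-b)/4)


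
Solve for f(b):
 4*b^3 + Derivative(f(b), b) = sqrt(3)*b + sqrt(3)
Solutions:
 f(b) = C1 - b^4 + sqrt(3)*b^2/2 + sqrt(3)*b


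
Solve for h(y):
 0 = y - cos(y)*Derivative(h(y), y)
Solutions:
 h(y) = C1 + Integral(y/cos(y), y)


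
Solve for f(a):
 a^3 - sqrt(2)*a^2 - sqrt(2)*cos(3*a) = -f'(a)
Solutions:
 f(a) = C1 - a^4/4 + sqrt(2)*a^3/3 + sqrt(2)*sin(3*a)/3


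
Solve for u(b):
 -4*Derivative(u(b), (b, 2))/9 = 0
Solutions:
 u(b) = C1 + C2*b


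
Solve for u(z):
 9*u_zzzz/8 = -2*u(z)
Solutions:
 u(z) = (C1*sin(sqrt(6)*z/3) + C2*cos(sqrt(6)*z/3))*exp(-sqrt(6)*z/3) + (C3*sin(sqrt(6)*z/3) + C4*cos(sqrt(6)*z/3))*exp(sqrt(6)*z/3)


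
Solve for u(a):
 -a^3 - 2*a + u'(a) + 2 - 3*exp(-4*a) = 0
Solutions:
 u(a) = C1 + a^4/4 + a^2 - 2*a - 3*exp(-4*a)/4


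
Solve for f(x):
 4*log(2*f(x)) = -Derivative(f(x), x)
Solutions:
 Integral(1/(log(_y) + log(2)), (_y, f(x)))/4 = C1 - x


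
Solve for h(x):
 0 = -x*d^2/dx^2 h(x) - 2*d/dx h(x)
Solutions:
 h(x) = C1 + C2/x


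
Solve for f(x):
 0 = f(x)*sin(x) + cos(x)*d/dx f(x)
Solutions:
 f(x) = C1*cos(x)


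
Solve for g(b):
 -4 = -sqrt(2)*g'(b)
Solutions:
 g(b) = C1 + 2*sqrt(2)*b


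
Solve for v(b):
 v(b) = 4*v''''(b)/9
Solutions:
 v(b) = C1*exp(-sqrt(6)*b/2) + C2*exp(sqrt(6)*b/2) + C3*sin(sqrt(6)*b/2) + C4*cos(sqrt(6)*b/2)


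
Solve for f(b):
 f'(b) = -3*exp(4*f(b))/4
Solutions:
 f(b) = log(-I*(1/(C1 + 3*b))^(1/4))
 f(b) = log(I*(1/(C1 + 3*b))^(1/4))
 f(b) = log(-(1/(C1 + 3*b))^(1/4))
 f(b) = log(1/(C1 + 3*b))/4


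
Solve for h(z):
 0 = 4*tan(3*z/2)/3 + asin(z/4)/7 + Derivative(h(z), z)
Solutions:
 h(z) = C1 - z*asin(z/4)/7 - sqrt(16 - z^2)/7 + 8*log(cos(3*z/2))/9


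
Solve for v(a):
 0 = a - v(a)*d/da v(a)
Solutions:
 v(a) = -sqrt(C1 + a^2)
 v(a) = sqrt(C1 + a^2)


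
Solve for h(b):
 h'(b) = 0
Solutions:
 h(b) = C1


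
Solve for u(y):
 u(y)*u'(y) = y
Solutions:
 u(y) = -sqrt(C1 + y^2)
 u(y) = sqrt(C1 + y^2)


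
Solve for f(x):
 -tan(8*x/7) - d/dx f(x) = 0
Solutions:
 f(x) = C1 + 7*log(cos(8*x/7))/8


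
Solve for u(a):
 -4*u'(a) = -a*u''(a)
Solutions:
 u(a) = C1 + C2*a^5


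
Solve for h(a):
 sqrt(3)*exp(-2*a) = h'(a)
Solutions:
 h(a) = C1 - sqrt(3)*exp(-2*a)/2


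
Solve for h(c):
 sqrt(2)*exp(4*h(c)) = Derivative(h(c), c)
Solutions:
 h(c) = log(-(-1/(C1 + 4*sqrt(2)*c))^(1/4))
 h(c) = log(-1/(C1 + 4*sqrt(2)*c))/4
 h(c) = log(-I*(-1/(C1 + 4*sqrt(2)*c))^(1/4))
 h(c) = log(I*(-1/(C1 + 4*sqrt(2)*c))^(1/4))


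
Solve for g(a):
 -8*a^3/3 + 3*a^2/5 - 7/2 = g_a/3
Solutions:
 g(a) = C1 - 2*a^4 + 3*a^3/5 - 21*a/2


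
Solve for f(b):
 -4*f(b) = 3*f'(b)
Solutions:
 f(b) = C1*exp(-4*b/3)


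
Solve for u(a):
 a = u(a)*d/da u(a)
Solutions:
 u(a) = -sqrt(C1 + a^2)
 u(a) = sqrt(C1 + a^2)


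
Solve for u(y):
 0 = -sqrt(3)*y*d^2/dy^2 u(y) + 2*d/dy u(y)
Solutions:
 u(y) = C1 + C2*y^(1 + 2*sqrt(3)/3)


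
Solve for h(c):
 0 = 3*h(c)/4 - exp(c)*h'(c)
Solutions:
 h(c) = C1*exp(-3*exp(-c)/4)


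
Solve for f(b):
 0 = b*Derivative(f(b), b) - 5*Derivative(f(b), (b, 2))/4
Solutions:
 f(b) = C1 + C2*erfi(sqrt(10)*b/5)


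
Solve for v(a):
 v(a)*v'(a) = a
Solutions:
 v(a) = -sqrt(C1 + a^2)
 v(a) = sqrt(C1 + a^2)


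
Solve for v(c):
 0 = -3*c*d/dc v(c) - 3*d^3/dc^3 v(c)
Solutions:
 v(c) = C1 + Integral(C2*airyai(-c) + C3*airybi(-c), c)


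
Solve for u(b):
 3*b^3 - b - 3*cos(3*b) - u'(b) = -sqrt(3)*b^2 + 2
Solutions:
 u(b) = C1 + 3*b^4/4 + sqrt(3)*b^3/3 - b^2/2 - 2*b - sin(3*b)


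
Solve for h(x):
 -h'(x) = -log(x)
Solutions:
 h(x) = C1 + x*log(x) - x


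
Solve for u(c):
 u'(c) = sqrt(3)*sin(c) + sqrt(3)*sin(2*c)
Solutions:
 u(c) = C1 - sqrt(3)*cos(c) - sqrt(3)*cos(2*c)/2


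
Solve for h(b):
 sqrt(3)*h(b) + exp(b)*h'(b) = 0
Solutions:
 h(b) = C1*exp(sqrt(3)*exp(-b))


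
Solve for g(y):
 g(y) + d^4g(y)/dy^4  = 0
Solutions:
 g(y) = (C1*sin(sqrt(2)*y/2) + C2*cos(sqrt(2)*y/2))*exp(-sqrt(2)*y/2) + (C3*sin(sqrt(2)*y/2) + C4*cos(sqrt(2)*y/2))*exp(sqrt(2)*y/2)


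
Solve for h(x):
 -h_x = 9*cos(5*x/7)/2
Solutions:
 h(x) = C1 - 63*sin(5*x/7)/10


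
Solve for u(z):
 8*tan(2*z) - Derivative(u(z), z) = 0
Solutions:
 u(z) = C1 - 4*log(cos(2*z))


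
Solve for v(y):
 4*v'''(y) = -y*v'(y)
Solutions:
 v(y) = C1 + Integral(C2*airyai(-2^(1/3)*y/2) + C3*airybi(-2^(1/3)*y/2), y)


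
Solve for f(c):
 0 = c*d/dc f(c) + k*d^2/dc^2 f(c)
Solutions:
 f(c) = C1 + C2*sqrt(k)*erf(sqrt(2)*c*sqrt(1/k)/2)


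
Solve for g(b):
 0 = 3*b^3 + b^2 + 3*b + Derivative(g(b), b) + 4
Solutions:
 g(b) = C1 - 3*b^4/4 - b^3/3 - 3*b^2/2 - 4*b


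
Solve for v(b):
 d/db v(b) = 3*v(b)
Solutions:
 v(b) = C1*exp(3*b)


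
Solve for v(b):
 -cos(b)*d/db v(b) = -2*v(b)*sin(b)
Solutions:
 v(b) = C1/cos(b)^2


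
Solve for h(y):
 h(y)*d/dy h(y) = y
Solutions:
 h(y) = -sqrt(C1 + y^2)
 h(y) = sqrt(C1 + y^2)


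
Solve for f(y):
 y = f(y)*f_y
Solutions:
 f(y) = -sqrt(C1 + y^2)
 f(y) = sqrt(C1 + y^2)


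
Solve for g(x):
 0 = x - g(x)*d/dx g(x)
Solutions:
 g(x) = -sqrt(C1 + x^2)
 g(x) = sqrt(C1 + x^2)


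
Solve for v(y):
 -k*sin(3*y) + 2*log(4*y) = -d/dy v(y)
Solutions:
 v(y) = C1 - k*cos(3*y)/3 - 2*y*log(y) - 4*y*log(2) + 2*y


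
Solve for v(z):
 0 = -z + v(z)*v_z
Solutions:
 v(z) = -sqrt(C1 + z^2)
 v(z) = sqrt(C1 + z^2)


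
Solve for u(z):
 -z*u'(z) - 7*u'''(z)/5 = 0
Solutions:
 u(z) = C1 + Integral(C2*airyai(-5^(1/3)*7^(2/3)*z/7) + C3*airybi(-5^(1/3)*7^(2/3)*z/7), z)


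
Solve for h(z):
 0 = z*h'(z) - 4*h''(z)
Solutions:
 h(z) = C1 + C2*erfi(sqrt(2)*z/4)


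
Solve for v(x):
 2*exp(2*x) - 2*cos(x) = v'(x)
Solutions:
 v(x) = C1 + exp(2*x) - 2*sin(x)


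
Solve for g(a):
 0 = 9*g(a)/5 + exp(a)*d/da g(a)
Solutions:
 g(a) = C1*exp(9*exp(-a)/5)


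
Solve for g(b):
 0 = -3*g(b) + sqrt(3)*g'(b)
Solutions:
 g(b) = C1*exp(sqrt(3)*b)


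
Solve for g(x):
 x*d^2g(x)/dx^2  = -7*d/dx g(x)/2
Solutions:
 g(x) = C1 + C2/x^(5/2)


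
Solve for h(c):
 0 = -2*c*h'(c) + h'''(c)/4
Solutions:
 h(c) = C1 + Integral(C2*airyai(2*c) + C3*airybi(2*c), c)


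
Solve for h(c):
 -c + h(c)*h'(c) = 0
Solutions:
 h(c) = -sqrt(C1 + c^2)
 h(c) = sqrt(C1 + c^2)


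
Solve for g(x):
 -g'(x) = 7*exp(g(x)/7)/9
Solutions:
 g(x) = 7*log(1/(C1 + 7*x)) + 7*log(63)


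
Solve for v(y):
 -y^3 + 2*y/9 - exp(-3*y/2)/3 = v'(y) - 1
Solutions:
 v(y) = C1 - y^4/4 + y^2/9 + y + 2*exp(-3*y/2)/9


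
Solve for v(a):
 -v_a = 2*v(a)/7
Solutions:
 v(a) = C1*exp(-2*a/7)


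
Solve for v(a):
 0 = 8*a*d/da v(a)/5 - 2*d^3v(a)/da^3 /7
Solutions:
 v(a) = C1 + Integral(C2*airyai(28^(1/3)*5^(2/3)*a/5) + C3*airybi(28^(1/3)*5^(2/3)*a/5), a)


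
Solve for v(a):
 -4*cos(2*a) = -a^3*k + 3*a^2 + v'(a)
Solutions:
 v(a) = C1 + a^4*k/4 - a^3 - 2*sin(2*a)


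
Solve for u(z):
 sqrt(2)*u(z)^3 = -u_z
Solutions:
 u(z) = -sqrt(2)*sqrt(-1/(C1 - sqrt(2)*z))/2
 u(z) = sqrt(2)*sqrt(-1/(C1 - sqrt(2)*z))/2


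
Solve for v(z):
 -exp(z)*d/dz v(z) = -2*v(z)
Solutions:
 v(z) = C1*exp(-2*exp(-z))


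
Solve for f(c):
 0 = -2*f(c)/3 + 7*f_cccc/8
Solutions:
 f(c) = C1*exp(-2*21^(3/4)*c/21) + C2*exp(2*21^(3/4)*c/21) + C3*sin(2*21^(3/4)*c/21) + C4*cos(2*21^(3/4)*c/21)


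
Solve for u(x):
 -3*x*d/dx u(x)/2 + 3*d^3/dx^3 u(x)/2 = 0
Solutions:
 u(x) = C1 + Integral(C2*airyai(x) + C3*airybi(x), x)


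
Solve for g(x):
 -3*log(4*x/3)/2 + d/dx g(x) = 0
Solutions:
 g(x) = C1 + 3*x*log(x)/2 - 3*x*log(3)/2 - 3*x/2 + 3*x*log(2)


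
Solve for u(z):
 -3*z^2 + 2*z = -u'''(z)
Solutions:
 u(z) = C1 + C2*z + C3*z^2 + z^5/20 - z^4/12


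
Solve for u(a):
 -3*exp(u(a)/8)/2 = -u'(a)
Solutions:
 u(a) = 8*log(-1/(C1 + 3*a)) + 32*log(2)


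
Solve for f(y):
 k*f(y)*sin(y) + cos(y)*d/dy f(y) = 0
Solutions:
 f(y) = C1*exp(k*log(cos(y)))


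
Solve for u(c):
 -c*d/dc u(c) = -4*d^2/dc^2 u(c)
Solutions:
 u(c) = C1 + C2*erfi(sqrt(2)*c/4)


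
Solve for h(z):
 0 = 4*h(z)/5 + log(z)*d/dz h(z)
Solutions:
 h(z) = C1*exp(-4*li(z)/5)


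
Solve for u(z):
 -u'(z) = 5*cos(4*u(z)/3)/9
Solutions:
 5*z/9 - 3*log(sin(4*u(z)/3) - 1)/8 + 3*log(sin(4*u(z)/3) + 1)/8 = C1


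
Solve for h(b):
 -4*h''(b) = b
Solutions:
 h(b) = C1 + C2*b - b^3/24


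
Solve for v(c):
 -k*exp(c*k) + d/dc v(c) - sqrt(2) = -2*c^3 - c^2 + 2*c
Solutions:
 v(c) = C1 - c^4/2 - c^3/3 + c^2 + sqrt(2)*c + exp(c*k)


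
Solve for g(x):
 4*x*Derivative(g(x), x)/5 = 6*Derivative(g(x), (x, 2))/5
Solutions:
 g(x) = C1 + C2*erfi(sqrt(3)*x/3)


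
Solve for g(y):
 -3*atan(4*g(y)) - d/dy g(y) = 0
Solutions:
 Integral(1/atan(4*_y), (_y, g(y))) = C1 - 3*y


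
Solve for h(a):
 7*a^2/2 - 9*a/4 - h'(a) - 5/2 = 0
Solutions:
 h(a) = C1 + 7*a^3/6 - 9*a^2/8 - 5*a/2


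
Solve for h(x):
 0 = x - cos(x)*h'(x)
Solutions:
 h(x) = C1 + Integral(x/cos(x), x)


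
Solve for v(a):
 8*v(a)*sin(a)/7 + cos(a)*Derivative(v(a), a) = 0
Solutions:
 v(a) = C1*cos(a)^(8/7)


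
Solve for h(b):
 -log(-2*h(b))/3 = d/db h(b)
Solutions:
 3*Integral(1/(log(-_y) + log(2)), (_y, h(b))) = C1 - b


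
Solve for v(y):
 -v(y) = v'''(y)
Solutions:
 v(y) = C3*exp(-y) + (C1*sin(sqrt(3)*y/2) + C2*cos(sqrt(3)*y/2))*exp(y/2)


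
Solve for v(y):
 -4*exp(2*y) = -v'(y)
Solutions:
 v(y) = C1 + 2*exp(2*y)


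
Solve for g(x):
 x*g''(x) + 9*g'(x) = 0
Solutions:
 g(x) = C1 + C2/x^8


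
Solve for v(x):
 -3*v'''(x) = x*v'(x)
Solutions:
 v(x) = C1 + Integral(C2*airyai(-3^(2/3)*x/3) + C3*airybi(-3^(2/3)*x/3), x)


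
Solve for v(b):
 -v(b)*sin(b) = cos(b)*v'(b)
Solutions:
 v(b) = C1*cos(b)


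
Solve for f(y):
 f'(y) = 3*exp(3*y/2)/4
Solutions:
 f(y) = C1 + exp(3*y/2)/2


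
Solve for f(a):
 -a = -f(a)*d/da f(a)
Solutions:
 f(a) = -sqrt(C1 + a^2)
 f(a) = sqrt(C1 + a^2)


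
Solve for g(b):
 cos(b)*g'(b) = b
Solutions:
 g(b) = C1 + Integral(b/cos(b), b)


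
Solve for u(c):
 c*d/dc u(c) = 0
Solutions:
 u(c) = C1


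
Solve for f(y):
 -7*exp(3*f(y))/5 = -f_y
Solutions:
 f(y) = log(-1/(C1 + 21*y))/3 + log(5)/3
 f(y) = log(5^(1/3)*(-1/(C1 + 7*y))^(1/3)*(-3^(2/3) - 3*3^(1/6)*I)/6)
 f(y) = log(5^(1/3)*(-1/(C1 + 7*y))^(1/3)*(-3^(2/3) + 3*3^(1/6)*I)/6)


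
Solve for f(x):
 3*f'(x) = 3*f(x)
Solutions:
 f(x) = C1*exp(x)


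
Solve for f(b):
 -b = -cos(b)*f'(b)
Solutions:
 f(b) = C1 + Integral(b/cos(b), b)


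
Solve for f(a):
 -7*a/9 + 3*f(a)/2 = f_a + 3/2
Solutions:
 f(a) = C1*exp(3*a/2) + 14*a/27 + 109/81


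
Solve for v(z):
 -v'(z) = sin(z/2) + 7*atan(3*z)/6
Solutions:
 v(z) = C1 - 7*z*atan(3*z)/6 + 7*log(9*z^2 + 1)/36 + 2*cos(z/2)


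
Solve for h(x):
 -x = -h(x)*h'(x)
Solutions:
 h(x) = -sqrt(C1 + x^2)
 h(x) = sqrt(C1 + x^2)


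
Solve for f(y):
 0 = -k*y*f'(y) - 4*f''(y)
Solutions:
 f(y) = Piecewise((-sqrt(2)*sqrt(pi)*C1*erf(sqrt(2)*sqrt(k)*y/4)/sqrt(k) - C2, (k > 0) | (k < 0)), (-C1*y - C2, True))


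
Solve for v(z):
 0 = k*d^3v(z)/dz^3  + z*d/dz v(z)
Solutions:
 v(z) = C1 + Integral(C2*airyai(z*(-1/k)^(1/3)) + C3*airybi(z*(-1/k)^(1/3)), z)


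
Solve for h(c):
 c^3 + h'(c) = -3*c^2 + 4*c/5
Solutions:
 h(c) = C1 - c^4/4 - c^3 + 2*c^2/5


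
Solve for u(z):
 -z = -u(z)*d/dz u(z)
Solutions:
 u(z) = -sqrt(C1 + z^2)
 u(z) = sqrt(C1 + z^2)


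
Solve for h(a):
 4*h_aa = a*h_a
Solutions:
 h(a) = C1 + C2*erfi(sqrt(2)*a/4)


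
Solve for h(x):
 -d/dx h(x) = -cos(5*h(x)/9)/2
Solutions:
 -x/2 - 9*log(sin(5*h(x)/9) - 1)/10 + 9*log(sin(5*h(x)/9) + 1)/10 = C1


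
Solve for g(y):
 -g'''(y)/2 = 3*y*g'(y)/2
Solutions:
 g(y) = C1 + Integral(C2*airyai(-3^(1/3)*y) + C3*airybi(-3^(1/3)*y), y)


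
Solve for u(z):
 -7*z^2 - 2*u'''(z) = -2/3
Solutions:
 u(z) = C1 + C2*z + C3*z^2 - 7*z^5/120 + z^3/18


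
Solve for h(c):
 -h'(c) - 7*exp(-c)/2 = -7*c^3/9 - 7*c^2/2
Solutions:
 h(c) = C1 + 7*c^4/36 + 7*c^3/6 + 7*exp(-c)/2


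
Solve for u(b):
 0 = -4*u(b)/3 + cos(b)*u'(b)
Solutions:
 u(b) = C1*(sin(b) + 1)^(2/3)/(sin(b) - 1)^(2/3)


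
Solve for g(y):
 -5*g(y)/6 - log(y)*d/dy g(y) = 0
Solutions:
 g(y) = C1*exp(-5*li(y)/6)


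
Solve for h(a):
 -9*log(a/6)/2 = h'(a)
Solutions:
 h(a) = C1 - 9*a*log(a)/2 + 9*a/2 + 9*a*log(6)/2


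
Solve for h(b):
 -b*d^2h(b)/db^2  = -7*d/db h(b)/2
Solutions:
 h(b) = C1 + C2*b^(9/2)


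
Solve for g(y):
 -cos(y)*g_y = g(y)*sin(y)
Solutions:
 g(y) = C1*cos(y)


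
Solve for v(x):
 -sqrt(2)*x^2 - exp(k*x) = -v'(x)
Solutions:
 v(x) = C1 + sqrt(2)*x^3/3 + exp(k*x)/k


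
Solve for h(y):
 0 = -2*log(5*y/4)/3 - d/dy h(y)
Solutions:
 h(y) = C1 - 2*y*log(y)/3 - 2*y*log(5)/3 + 2*y/3 + 4*y*log(2)/3


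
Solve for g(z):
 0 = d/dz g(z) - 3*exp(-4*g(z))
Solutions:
 g(z) = log(-I*(C1 + 12*z)^(1/4))
 g(z) = log(I*(C1 + 12*z)^(1/4))
 g(z) = log(-(C1 + 12*z)^(1/4))
 g(z) = log(C1 + 12*z)/4


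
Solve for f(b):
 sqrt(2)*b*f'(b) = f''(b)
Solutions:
 f(b) = C1 + C2*erfi(2^(3/4)*b/2)


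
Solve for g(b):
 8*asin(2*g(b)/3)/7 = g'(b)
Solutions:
 Integral(1/asin(2*_y/3), (_y, g(b))) = C1 + 8*b/7


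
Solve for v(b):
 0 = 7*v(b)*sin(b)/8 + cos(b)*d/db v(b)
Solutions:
 v(b) = C1*cos(b)^(7/8)


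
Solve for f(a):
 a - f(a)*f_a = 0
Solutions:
 f(a) = -sqrt(C1 + a^2)
 f(a) = sqrt(C1 + a^2)


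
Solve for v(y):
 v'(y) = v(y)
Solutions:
 v(y) = C1*exp(y)


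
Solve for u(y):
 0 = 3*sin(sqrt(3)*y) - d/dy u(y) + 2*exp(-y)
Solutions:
 u(y) = C1 - sqrt(3)*cos(sqrt(3)*y) - 2*exp(-y)


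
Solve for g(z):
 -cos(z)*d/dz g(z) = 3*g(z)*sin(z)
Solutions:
 g(z) = C1*cos(z)^3


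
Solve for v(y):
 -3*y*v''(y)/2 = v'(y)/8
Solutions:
 v(y) = C1 + C2*y^(11/12)


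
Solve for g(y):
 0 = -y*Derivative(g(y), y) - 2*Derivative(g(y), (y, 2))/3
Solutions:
 g(y) = C1 + C2*erf(sqrt(3)*y/2)


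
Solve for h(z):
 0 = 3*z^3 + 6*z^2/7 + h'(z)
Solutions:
 h(z) = C1 - 3*z^4/4 - 2*z^3/7


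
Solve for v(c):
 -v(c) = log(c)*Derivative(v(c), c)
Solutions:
 v(c) = C1*exp(-li(c))


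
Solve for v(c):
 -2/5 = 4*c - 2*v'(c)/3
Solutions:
 v(c) = C1 + 3*c^2 + 3*c/5


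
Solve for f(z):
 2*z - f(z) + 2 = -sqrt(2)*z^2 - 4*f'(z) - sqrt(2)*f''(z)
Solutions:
 f(z) = C1*exp(-sqrt(2)*z*(1 + sqrt(sqrt(2) + 4)/2)) + C2*exp(sqrt(2)*z*(-1 + sqrt(sqrt(2) + 4)/2)) + sqrt(2)*z^2 + 2*z + 8*sqrt(2)*z + 14 + 32*sqrt(2)


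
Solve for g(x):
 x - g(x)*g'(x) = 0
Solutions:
 g(x) = -sqrt(C1 + x^2)
 g(x) = sqrt(C1 + x^2)


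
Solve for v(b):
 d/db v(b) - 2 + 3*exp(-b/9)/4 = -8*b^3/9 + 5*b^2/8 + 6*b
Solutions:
 v(b) = C1 - 2*b^4/9 + 5*b^3/24 + 3*b^2 + 2*b + 27*exp(-b/9)/4


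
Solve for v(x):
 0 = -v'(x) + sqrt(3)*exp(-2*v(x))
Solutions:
 v(x) = log(-sqrt(C1 + 2*sqrt(3)*x))
 v(x) = log(C1 + 2*sqrt(3)*x)/2


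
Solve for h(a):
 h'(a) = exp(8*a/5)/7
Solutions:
 h(a) = C1 + 5*exp(8*a/5)/56


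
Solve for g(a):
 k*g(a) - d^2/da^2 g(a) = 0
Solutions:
 g(a) = C1*exp(-a*sqrt(k)) + C2*exp(a*sqrt(k))


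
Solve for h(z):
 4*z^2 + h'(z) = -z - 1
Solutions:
 h(z) = C1 - 4*z^3/3 - z^2/2 - z


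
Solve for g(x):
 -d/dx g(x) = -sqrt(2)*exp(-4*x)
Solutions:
 g(x) = C1 - sqrt(2)*exp(-4*x)/4


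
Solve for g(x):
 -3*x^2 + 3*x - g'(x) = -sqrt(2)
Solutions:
 g(x) = C1 - x^3 + 3*x^2/2 + sqrt(2)*x


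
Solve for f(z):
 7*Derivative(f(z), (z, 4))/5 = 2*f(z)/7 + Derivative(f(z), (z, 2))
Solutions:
 f(z) = C1*exp(-sqrt(14)*z*sqrt(5 + sqrt(65))/14) + C2*exp(sqrt(14)*z*sqrt(5 + sqrt(65))/14) + C3*sin(sqrt(14)*z*sqrt(-5 + sqrt(65))/14) + C4*cos(sqrt(14)*z*sqrt(-5 + sqrt(65))/14)


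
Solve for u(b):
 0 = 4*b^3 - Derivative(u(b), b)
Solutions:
 u(b) = C1 + b^4


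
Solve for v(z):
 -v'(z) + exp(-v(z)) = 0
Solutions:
 v(z) = log(C1 + z)


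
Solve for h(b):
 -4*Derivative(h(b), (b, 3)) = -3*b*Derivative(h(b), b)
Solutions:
 h(b) = C1 + Integral(C2*airyai(6^(1/3)*b/2) + C3*airybi(6^(1/3)*b/2), b)


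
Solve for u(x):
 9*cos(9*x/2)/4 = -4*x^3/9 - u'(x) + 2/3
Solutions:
 u(x) = C1 - x^4/9 + 2*x/3 - sin(9*x/2)/2


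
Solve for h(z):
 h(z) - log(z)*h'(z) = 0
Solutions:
 h(z) = C1*exp(li(z))


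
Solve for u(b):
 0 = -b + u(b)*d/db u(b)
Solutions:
 u(b) = -sqrt(C1 + b^2)
 u(b) = sqrt(C1 + b^2)


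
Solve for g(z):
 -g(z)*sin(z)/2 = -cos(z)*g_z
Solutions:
 g(z) = C1/sqrt(cos(z))


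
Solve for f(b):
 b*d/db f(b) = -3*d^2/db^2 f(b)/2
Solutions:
 f(b) = C1 + C2*erf(sqrt(3)*b/3)


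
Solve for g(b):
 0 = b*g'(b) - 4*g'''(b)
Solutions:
 g(b) = C1 + Integral(C2*airyai(2^(1/3)*b/2) + C3*airybi(2^(1/3)*b/2), b)


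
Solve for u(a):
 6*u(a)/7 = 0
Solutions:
 u(a) = 0


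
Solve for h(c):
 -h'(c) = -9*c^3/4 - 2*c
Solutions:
 h(c) = C1 + 9*c^4/16 + c^2


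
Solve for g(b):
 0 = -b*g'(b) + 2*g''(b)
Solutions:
 g(b) = C1 + C2*erfi(b/2)


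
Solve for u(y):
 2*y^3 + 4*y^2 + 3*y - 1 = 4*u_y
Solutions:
 u(y) = C1 + y^4/8 + y^3/3 + 3*y^2/8 - y/4


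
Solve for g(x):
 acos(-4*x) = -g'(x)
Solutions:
 g(x) = C1 - x*acos(-4*x) - sqrt(1 - 16*x^2)/4


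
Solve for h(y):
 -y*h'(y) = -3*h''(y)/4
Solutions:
 h(y) = C1 + C2*erfi(sqrt(6)*y/3)


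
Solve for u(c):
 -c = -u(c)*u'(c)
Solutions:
 u(c) = -sqrt(C1 + c^2)
 u(c) = sqrt(C1 + c^2)


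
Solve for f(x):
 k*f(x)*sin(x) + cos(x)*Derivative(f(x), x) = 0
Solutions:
 f(x) = C1*exp(k*log(cos(x)))


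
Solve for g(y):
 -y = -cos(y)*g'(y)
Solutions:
 g(y) = C1 + Integral(y/cos(y), y)


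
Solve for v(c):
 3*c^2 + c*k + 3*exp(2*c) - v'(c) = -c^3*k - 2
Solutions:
 v(c) = C1 + c^4*k/4 + c^3 + c^2*k/2 + 2*c + 3*exp(2*c)/2


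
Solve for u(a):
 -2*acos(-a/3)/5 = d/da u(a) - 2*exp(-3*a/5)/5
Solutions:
 u(a) = C1 - 2*a*acos(-a/3)/5 - 2*sqrt(9 - a^2)/5 - 2*exp(-3*a/5)/3


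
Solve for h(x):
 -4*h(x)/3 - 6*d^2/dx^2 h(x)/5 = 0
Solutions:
 h(x) = C1*sin(sqrt(10)*x/3) + C2*cos(sqrt(10)*x/3)


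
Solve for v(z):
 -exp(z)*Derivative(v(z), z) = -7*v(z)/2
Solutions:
 v(z) = C1*exp(-7*exp(-z)/2)


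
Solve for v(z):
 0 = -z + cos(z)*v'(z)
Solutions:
 v(z) = C1 + Integral(z/cos(z), z)


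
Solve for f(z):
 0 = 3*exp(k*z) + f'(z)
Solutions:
 f(z) = C1 - 3*exp(k*z)/k


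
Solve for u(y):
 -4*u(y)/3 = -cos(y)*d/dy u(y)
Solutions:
 u(y) = C1*(sin(y) + 1)^(2/3)/(sin(y) - 1)^(2/3)


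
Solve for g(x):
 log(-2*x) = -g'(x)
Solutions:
 g(x) = C1 - x*log(-x) + x*(1 - log(2))


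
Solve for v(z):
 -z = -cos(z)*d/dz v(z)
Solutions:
 v(z) = C1 + Integral(z/cos(z), z)


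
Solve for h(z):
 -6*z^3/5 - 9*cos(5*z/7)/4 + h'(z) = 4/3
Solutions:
 h(z) = C1 + 3*z^4/10 + 4*z/3 + 63*sin(5*z/7)/20


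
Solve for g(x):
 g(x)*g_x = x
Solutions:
 g(x) = -sqrt(C1 + x^2)
 g(x) = sqrt(C1 + x^2)


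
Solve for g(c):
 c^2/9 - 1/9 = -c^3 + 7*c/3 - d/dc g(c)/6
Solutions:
 g(c) = C1 - 3*c^4/2 - 2*c^3/9 + 7*c^2 + 2*c/3


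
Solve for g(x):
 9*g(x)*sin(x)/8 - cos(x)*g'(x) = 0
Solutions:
 g(x) = C1/cos(x)^(9/8)


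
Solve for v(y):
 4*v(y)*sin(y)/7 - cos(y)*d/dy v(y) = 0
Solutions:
 v(y) = C1/cos(y)^(4/7)


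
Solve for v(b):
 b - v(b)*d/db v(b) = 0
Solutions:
 v(b) = -sqrt(C1 + b^2)
 v(b) = sqrt(C1 + b^2)


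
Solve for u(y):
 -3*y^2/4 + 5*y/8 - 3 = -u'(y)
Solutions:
 u(y) = C1 + y^3/4 - 5*y^2/16 + 3*y


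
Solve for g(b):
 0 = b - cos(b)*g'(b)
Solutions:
 g(b) = C1 + Integral(b/cos(b), b)


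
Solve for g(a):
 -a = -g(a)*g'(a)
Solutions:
 g(a) = -sqrt(C1 + a^2)
 g(a) = sqrt(C1 + a^2)


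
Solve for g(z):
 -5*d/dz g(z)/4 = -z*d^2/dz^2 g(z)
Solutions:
 g(z) = C1 + C2*z^(9/4)


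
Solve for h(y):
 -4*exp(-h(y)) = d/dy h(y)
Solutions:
 h(y) = log(C1 - 4*y)


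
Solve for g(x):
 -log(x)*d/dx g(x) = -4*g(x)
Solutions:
 g(x) = C1*exp(4*li(x))


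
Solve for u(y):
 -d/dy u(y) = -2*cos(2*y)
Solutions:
 u(y) = C1 + sin(2*y)


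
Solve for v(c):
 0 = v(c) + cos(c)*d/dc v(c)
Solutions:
 v(c) = C1*sqrt(sin(c) - 1)/sqrt(sin(c) + 1)


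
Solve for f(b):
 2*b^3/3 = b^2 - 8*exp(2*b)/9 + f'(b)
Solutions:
 f(b) = C1 + b^4/6 - b^3/3 + 4*exp(2*b)/9


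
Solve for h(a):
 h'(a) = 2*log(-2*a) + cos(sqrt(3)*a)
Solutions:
 h(a) = C1 + 2*a*log(-a) - 2*a + 2*a*log(2) + sqrt(3)*sin(sqrt(3)*a)/3


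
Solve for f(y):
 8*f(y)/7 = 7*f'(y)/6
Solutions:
 f(y) = C1*exp(48*y/49)


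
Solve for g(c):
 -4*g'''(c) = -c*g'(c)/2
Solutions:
 g(c) = C1 + Integral(C2*airyai(c/2) + C3*airybi(c/2), c)


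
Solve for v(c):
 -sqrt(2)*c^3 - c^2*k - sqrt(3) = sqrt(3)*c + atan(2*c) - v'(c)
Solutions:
 v(c) = C1 + sqrt(2)*c^4/4 + c^3*k/3 + sqrt(3)*c^2/2 + c*atan(2*c) + sqrt(3)*c - log(4*c^2 + 1)/4


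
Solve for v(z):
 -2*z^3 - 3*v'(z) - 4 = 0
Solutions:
 v(z) = C1 - z^4/6 - 4*z/3


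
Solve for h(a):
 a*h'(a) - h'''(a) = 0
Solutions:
 h(a) = C1 + Integral(C2*airyai(a) + C3*airybi(a), a)


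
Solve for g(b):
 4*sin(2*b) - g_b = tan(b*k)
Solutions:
 g(b) = C1 - Piecewise((-log(cos(b*k))/k, Ne(k, 0)), (0, True)) - 2*cos(2*b)


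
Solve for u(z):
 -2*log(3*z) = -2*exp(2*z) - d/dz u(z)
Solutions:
 u(z) = C1 + 2*z*log(z) + 2*z*(-1 + log(3)) - exp(2*z)


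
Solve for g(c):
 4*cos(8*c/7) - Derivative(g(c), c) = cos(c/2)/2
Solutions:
 g(c) = C1 - sin(c/2) + 7*sin(8*c/7)/2


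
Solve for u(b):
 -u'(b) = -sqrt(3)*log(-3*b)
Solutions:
 u(b) = C1 + sqrt(3)*b*log(-b) + sqrt(3)*b*(-1 + log(3))


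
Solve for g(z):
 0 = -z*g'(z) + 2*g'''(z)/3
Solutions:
 g(z) = C1 + Integral(C2*airyai(2^(2/3)*3^(1/3)*z/2) + C3*airybi(2^(2/3)*3^(1/3)*z/2), z)


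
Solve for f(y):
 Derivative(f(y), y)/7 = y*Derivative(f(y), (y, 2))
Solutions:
 f(y) = C1 + C2*y^(8/7)


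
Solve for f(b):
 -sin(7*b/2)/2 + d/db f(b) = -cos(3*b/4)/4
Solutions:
 f(b) = C1 - sin(3*b/4)/3 - cos(7*b/2)/7


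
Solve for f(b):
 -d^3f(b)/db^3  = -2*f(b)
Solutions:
 f(b) = C3*exp(2^(1/3)*b) + (C1*sin(2^(1/3)*sqrt(3)*b/2) + C2*cos(2^(1/3)*sqrt(3)*b/2))*exp(-2^(1/3)*b/2)


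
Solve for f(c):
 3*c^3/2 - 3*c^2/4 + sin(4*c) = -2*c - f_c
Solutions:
 f(c) = C1 - 3*c^4/8 + c^3/4 - c^2 + cos(4*c)/4


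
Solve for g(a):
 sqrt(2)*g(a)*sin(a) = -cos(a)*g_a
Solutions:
 g(a) = C1*cos(a)^(sqrt(2))


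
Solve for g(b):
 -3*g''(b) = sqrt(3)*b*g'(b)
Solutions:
 g(b) = C1 + C2*erf(sqrt(2)*3^(3/4)*b/6)


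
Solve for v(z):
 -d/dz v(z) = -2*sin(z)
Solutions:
 v(z) = C1 - 2*cos(z)


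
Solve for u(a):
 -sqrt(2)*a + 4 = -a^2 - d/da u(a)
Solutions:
 u(a) = C1 - a^3/3 + sqrt(2)*a^2/2 - 4*a


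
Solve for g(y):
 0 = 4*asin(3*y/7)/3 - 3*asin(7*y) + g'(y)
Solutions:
 g(y) = C1 - 4*y*asin(3*y/7)/3 + 3*y*asin(7*y) + 3*sqrt(1 - 49*y^2)/7 - 4*sqrt(49 - 9*y^2)/9


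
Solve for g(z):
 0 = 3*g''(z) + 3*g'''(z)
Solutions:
 g(z) = C1 + C2*z + C3*exp(-z)


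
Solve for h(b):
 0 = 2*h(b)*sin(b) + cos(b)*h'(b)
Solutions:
 h(b) = C1*cos(b)^2


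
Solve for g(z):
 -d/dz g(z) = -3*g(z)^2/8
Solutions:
 g(z) = -8/(C1 + 3*z)


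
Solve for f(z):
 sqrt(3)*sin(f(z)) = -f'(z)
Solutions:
 f(z) = -acos((-C1 - exp(2*sqrt(3)*z))/(C1 - exp(2*sqrt(3)*z))) + 2*pi
 f(z) = acos((-C1 - exp(2*sqrt(3)*z))/(C1 - exp(2*sqrt(3)*z)))


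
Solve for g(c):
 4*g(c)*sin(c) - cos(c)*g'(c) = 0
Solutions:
 g(c) = C1/cos(c)^4


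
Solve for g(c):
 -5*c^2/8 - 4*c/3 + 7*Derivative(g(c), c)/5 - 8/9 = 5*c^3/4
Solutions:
 g(c) = C1 + 25*c^4/112 + 25*c^3/168 + 10*c^2/21 + 40*c/63


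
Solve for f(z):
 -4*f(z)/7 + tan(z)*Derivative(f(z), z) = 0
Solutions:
 f(z) = C1*sin(z)^(4/7)


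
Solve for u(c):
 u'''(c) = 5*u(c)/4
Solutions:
 u(c) = C3*exp(10^(1/3)*c/2) + (C1*sin(10^(1/3)*sqrt(3)*c/4) + C2*cos(10^(1/3)*sqrt(3)*c/4))*exp(-10^(1/3)*c/4)


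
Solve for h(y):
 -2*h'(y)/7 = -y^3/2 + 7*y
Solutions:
 h(y) = C1 + 7*y^4/16 - 49*y^2/4


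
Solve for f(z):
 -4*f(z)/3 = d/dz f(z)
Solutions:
 f(z) = C1*exp(-4*z/3)


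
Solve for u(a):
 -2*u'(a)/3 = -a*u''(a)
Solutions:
 u(a) = C1 + C2*a^(5/3)


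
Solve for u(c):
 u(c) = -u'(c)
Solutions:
 u(c) = C1*exp(-c)


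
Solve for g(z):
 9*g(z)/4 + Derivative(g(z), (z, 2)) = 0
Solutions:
 g(z) = C1*sin(3*z/2) + C2*cos(3*z/2)


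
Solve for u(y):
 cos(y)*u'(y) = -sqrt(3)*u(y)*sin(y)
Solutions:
 u(y) = C1*cos(y)^(sqrt(3))


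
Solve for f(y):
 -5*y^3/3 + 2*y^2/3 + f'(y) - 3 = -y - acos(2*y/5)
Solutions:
 f(y) = C1 + 5*y^4/12 - 2*y^3/9 - y^2/2 - y*acos(2*y/5) + 3*y + sqrt(25 - 4*y^2)/2


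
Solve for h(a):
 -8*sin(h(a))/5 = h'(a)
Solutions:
 8*a/5 + log(cos(h(a)) - 1)/2 - log(cos(h(a)) + 1)/2 = C1


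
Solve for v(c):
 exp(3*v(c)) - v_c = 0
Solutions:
 v(c) = log(-1/(C1 + 3*c))/3
 v(c) = log((-1/(C1 + c))^(1/3)*(-3^(2/3) - 3*3^(1/6)*I)/6)
 v(c) = log((-1/(C1 + c))^(1/3)*(-3^(2/3) + 3*3^(1/6)*I)/6)


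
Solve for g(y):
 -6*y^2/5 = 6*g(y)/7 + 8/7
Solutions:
 g(y) = -7*y^2/5 - 4/3


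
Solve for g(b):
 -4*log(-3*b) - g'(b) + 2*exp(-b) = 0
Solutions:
 g(b) = C1 - 4*b*log(-b) + 4*b*(1 - log(3)) - 2*exp(-b)


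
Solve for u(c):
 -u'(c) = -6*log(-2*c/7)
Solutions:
 u(c) = C1 + 6*c*log(-c) + 6*c*(-log(7) - 1 + log(2))


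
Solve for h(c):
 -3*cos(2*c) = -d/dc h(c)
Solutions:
 h(c) = C1 + 3*sin(2*c)/2


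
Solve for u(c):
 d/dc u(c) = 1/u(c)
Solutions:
 u(c) = -sqrt(C1 + 2*c)
 u(c) = sqrt(C1 + 2*c)


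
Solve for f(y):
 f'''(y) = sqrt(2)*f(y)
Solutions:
 f(y) = C3*exp(2^(1/6)*y) + (C1*sin(2^(1/6)*sqrt(3)*y/2) + C2*cos(2^(1/6)*sqrt(3)*y/2))*exp(-2^(1/6)*y/2)


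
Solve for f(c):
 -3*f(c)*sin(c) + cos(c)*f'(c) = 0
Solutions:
 f(c) = C1/cos(c)^3


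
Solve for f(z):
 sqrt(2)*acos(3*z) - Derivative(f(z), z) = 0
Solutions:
 f(z) = C1 + sqrt(2)*(z*acos(3*z) - sqrt(1 - 9*z^2)/3)


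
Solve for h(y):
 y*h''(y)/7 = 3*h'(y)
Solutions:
 h(y) = C1 + C2*y^22


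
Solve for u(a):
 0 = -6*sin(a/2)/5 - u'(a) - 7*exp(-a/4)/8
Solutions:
 u(a) = C1 + 12*cos(a/2)/5 + 7*exp(-a/4)/2


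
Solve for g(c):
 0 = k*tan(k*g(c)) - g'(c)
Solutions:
 g(c) = Piecewise((-asin(exp(C1*k + c*k^2))/k + pi/k, Ne(k, 0)), (nan, True))
 g(c) = Piecewise((asin(exp(C1*k + c*k^2))/k, Ne(k, 0)), (nan, True))


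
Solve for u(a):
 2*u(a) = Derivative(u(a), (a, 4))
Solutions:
 u(a) = C1*exp(-2^(1/4)*a) + C2*exp(2^(1/4)*a) + C3*sin(2^(1/4)*a) + C4*cos(2^(1/4)*a)


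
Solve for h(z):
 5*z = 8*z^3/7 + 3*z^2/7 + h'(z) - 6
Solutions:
 h(z) = C1 - 2*z^4/7 - z^3/7 + 5*z^2/2 + 6*z


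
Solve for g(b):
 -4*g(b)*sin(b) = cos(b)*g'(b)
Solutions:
 g(b) = C1*cos(b)^4


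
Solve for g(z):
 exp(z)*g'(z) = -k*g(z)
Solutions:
 g(z) = C1*exp(k*exp(-z))


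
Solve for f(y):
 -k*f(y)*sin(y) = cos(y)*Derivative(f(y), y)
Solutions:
 f(y) = C1*exp(k*log(cos(y)))


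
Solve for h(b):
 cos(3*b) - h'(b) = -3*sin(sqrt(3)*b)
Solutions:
 h(b) = C1 + sin(3*b)/3 - sqrt(3)*cos(sqrt(3)*b)


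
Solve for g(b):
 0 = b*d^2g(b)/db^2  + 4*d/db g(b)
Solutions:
 g(b) = C1 + C2/b^3


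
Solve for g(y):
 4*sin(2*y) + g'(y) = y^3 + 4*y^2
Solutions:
 g(y) = C1 + y^4/4 + 4*y^3/3 + 2*cos(2*y)


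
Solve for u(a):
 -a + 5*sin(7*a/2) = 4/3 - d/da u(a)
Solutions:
 u(a) = C1 + a^2/2 + 4*a/3 + 10*cos(7*a/2)/7


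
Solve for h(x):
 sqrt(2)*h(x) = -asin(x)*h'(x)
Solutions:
 h(x) = C1*exp(-sqrt(2)*Integral(1/asin(x), x))


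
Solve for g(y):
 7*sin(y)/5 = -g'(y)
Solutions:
 g(y) = C1 + 7*cos(y)/5


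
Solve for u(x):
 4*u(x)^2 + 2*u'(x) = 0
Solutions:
 u(x) = 1/(C1 + 2*x)


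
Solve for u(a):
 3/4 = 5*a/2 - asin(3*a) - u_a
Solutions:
 u(a) = C1 + 5*a^2/4 - a*asin(3*a) - 3*a/4 - sqrt(1 - 9*a^2)/3


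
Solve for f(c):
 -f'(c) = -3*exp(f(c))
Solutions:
 f(c) = log(-1/(C1 + 3*c))


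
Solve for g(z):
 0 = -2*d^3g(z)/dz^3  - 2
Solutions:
 g(z) = C1 + C2*z + C3*z^2 - z^3/6


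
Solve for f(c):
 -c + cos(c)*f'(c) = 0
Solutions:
 f(c) = C1 + Integral(c/cos(c), c)


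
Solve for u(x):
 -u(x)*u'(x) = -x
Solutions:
 u(x) = -sqrt(C1 + x^2)
 u(x) = sqrt(C1 + x^2)


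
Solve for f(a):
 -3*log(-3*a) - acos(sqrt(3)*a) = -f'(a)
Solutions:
 f(a) = C1 + 3*a*log(-a) + a*acos(sqrt(3)*a) - 3*a + 3*a*log(3) - sqrt(3)*sqrt(1 - 3*a^2)/3


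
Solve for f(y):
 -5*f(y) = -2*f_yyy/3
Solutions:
 f(y) = C3*exp(15^(1/3)*2^(2/3)*y/2) + (C1*sin(2^(2/3)*3^(5/6)*5^(1/3)*y/4) + C2*cos(2^(2/3)*3^(5/6)*5^(1/3)*y/4))*exp(-15^(1/3)*2^(2/3)*y/4)


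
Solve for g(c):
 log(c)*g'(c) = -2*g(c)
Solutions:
 g(c) = C1*exp(-2*li(c))


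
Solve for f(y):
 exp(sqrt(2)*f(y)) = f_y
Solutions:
 f(y) = sqrt(2)*(2*log(-1/(C1 + y)) - log(2))/4


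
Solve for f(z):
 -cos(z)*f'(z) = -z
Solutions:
 f(z) = C1 + Integral(z/cos(z), z)


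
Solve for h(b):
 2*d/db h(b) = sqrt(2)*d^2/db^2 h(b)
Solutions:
 h(b) = C1 + C2*exp(sqrt(2)*b)


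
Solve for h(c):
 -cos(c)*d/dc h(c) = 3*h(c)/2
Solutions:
 h(c) = C1*(sin(c) - 1)^(3/4)/(sin(c) + 1)^(3/4)


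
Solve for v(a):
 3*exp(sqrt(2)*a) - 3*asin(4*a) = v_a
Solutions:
 v(a) = C1 - 3*a*asin(4*a) - 3*sqrt(1 - 16*a^2)/4 + 3*sqrt(2)*exp(sqrt(2)*a)/2


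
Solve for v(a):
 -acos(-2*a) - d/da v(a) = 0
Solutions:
 v(a) = C1 - a*acos(-2*a) - sqrt(1 - 4*a^2)/2


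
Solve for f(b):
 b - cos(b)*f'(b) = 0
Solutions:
 f(b) = C1 + Integral(b/cos(b), b)


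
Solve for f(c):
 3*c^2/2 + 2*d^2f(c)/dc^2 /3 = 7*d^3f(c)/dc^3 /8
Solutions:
 f(c) = C1 + C2*c + C3*exp(16*c/21) - 3*c^4/16 - 63*c^3/64 - 3969*c^2/1024


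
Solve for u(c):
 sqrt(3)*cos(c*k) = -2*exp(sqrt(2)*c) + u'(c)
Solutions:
 u(c) = C1 + sqrt(2)*exp(sqrt(2)*c) + sqrt(3)*sin(c*k)/k


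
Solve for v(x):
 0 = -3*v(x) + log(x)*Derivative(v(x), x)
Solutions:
 v(x) = C1*exp(3*li(x))


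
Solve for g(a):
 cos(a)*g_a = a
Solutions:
 g(a) = C1 + Integral(a/cos(a), a)


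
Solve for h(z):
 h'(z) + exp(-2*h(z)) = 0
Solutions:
 h(z) = log(-sqrt(C1 - 2*z))
 h(z) = log(C1 - 2*z)/2


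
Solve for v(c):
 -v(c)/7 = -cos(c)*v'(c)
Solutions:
 v(c) = C1*(sin(c) + 1)^(1/14)/(sin(c) - 1)^(1/14)


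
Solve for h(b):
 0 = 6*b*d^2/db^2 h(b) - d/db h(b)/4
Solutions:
 h(b) = C1 + C2*b^(25/24)


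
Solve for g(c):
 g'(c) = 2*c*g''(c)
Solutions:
 g(c) = C1 + C2*c^(3/2)


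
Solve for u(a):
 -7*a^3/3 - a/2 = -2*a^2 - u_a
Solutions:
 u(a) = C1 + 7*a^4/12 - 2*a^3/3 + a^2/4


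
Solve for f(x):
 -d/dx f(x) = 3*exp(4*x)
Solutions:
 f(x) = C1 - 3*exp(4*x)/4


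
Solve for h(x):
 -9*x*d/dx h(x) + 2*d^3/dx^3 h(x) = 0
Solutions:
 h(x) = C1 + Integral(C2*airyai(6^(2/3)*x/2) + C3*airybi(6^(2/3)*x/2), x)


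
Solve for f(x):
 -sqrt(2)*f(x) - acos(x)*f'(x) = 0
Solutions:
 f(x) = C1*exp(-sqrt(2)*Integral(1/acos(x), x))


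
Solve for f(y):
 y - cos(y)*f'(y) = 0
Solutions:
 f(y) = C1 + Integral(y/cos(y), y)


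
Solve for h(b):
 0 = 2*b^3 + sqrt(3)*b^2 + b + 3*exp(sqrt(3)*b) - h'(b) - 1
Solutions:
 h(b) = C1 + b^4/2 + sqrt(3)*b^3/3 + b^2/2 - b + sqrt(3)*exp(sqrt(3)*b)


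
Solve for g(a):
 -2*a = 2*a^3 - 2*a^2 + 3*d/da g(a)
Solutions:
 g(a) = C1 - a^4/6 + 2*a^3/9 - a^2/3


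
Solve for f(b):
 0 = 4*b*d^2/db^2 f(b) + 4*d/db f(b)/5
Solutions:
 f(b) = C1 + C2*b^(4/5)


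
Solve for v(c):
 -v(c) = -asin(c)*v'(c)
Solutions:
 v(c) = C1*exp(Integral(1/asin(c), c))


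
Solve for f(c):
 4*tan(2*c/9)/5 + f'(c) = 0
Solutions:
 f(c) = C1 + 18*log(cos(2*c/9))/5


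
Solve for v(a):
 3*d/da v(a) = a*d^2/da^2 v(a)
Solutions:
 v(a) = C1 + C2*a^4


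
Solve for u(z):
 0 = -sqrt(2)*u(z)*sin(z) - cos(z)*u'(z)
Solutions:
 u(z) = C1*cos(z)^(sqrt(2))


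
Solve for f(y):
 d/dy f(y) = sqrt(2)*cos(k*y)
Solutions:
 f(y) = C1 + sqrt(2)*sin(k*y)/k


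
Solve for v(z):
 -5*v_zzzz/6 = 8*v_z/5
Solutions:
 v(z) = C1 + C4*exp(-2*30^(1/3)*z/5) + (C2*sin(10^(1/3)*3^(5/6)*z/5) + C3*cos(10^(1/3)*3^(5/6)*z/5))*exp(30^(1/3)*z/5)


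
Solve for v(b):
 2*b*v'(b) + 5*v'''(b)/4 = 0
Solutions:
 v(b) = C1 + Integral(C2*airyai(-2*5^(2/3)*b/5) + C3*airybi(-2*5^(2/3)*b/5), b)


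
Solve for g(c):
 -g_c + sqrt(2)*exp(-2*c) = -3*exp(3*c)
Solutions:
 g(c) = C1 + exp(3*c) - sqrt(2)*exp(-2*c)/2


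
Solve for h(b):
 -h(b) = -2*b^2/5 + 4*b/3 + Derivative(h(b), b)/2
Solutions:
 h(b) = C1*exp(-2*b) + 2*b^2/5 - 26*b/15 + 13/15


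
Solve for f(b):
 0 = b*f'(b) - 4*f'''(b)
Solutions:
 f(b) = C1 + Integral(C2*airyai(2^(1/3)*b/2) + C3*airybi(2^(1/3)*b/2), b)


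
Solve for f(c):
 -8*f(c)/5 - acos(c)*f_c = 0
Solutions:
 f(c) = C1*exp(-8*Integral(1/acos(c), c)/5)


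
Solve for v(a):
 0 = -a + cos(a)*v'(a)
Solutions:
 v(a) = C1 + Integral(a/cos(a), a)


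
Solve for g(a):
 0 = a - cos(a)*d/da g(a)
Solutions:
 g(a) = C1 + Integral(a/cos(a), a)


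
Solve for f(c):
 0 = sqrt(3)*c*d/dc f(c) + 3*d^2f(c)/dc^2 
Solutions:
 f(c) = C1 + C2*erf(sqrt(2)*3^(3/4)*c/6)


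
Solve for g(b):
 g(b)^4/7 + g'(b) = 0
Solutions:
 g(b) = 7^(1/3)*(1/(C1 + 3*b))^(1/3)
 g(b) = 7^(1/3)*(-3^(2/3) - 3*3^(1/6)*I)*(1/(C1 + b))^(1/3)/6
 g(b) = 7^(1/3)*(-3^(2/3) + 3*3^(1/6)*I)*(1/(C1 + b))^(1/3)/6


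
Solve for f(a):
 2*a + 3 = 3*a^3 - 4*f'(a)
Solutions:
 f(a) = C1 + 3*a^4/16 - a^2/4 - 3*a/4


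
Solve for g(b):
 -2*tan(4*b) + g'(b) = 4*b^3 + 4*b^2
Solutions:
 g(b) = C1 + b^4 + 4*b^3/3 - log(cos(4*b))/2


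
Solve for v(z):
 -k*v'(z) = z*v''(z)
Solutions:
 v(z) = C1 + z^(1 - re(k))*(C2*sin(log(z)*Abs(im(k))) + C3*cos(log(z)*im(k)))


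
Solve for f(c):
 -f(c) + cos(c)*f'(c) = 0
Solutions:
 f(c) = C1*sqrt(sin(c) + 1)/sqrt(sin(c) - 1)


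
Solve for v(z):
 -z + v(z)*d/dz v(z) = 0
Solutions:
 v(z) = -sqrt(C1 + z^2)
 v(z) = sqrt(C1 + z^2)


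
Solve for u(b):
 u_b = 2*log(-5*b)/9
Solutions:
 u(b) = C1 + 2*b*log(-b)/9 + 2*b*(-1 + log(5))/9


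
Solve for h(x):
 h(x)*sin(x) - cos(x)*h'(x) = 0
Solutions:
 h(x) = C1/cos(x)


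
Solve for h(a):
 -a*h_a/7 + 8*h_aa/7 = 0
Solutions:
 h(a) = C1 + C2*erfi(a/4)


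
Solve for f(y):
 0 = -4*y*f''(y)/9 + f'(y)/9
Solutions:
 f(y) = C1 + C2*y^(5/4)


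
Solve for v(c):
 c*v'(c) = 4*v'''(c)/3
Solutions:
 v(c) = C1 + Integral(C2*airyai(6^(1/3)*c/2) + C3*airybi(6^(1/3)*c/2), c)


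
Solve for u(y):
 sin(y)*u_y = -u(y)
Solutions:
 u(y) = C1*sqrt(cos(y) + 1)/sqrt(cos(y) - 1)


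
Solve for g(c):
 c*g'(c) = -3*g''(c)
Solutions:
 g(c) = C1 + C2*erf(sqrt(6)*c/6)


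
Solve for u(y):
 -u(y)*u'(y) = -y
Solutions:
 u(y) = -sqrt(C1 + y^2)
 u(y) = sqrt(C1 + y^2)


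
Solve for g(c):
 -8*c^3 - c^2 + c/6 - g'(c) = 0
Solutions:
 g(c) = C1 - 2*c^4 - c^3/3 + c^2/12


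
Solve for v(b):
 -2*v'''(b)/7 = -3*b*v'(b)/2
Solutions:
 v(b) = C1 + Integral(C2*airyai(42^(1/3)*b/2) + C3*airybi(42^(1/3)*b/2), b)


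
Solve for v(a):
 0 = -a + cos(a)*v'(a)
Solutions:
 v(a) = C1 + Integral(a/cos(a), a)


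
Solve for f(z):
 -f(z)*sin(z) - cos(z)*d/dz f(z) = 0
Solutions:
 f(z) = C1*cos(z)


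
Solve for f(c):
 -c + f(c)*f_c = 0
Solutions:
 f(c) = -sqrt(C1 + c^2)
 f(c) = sqrt(C1 + c^2)


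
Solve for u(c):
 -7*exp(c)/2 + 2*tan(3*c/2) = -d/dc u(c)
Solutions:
 u(c) = C1 + 7*exp(c)/2 + 4*log(cos(3*c/2))/3


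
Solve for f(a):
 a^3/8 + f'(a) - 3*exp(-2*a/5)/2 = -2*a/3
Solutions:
 f(a) = C1 - a^4/32 - a^2/3 - 15*exp(-2*a/5)/4


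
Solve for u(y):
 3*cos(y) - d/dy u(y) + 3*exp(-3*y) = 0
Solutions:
 u(y) = C1 + 3*sin(y) - exp(-3*y)


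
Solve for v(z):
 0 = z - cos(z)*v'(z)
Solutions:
 v(z) = C1 + Integral(z/cos(z), z)


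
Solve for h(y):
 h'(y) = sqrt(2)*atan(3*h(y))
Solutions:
 Integral(1/atan(3*_y), (_y, h(y))) = C1 + sqrt(2)*y


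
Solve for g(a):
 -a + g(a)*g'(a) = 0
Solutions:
 g(a) = -sqrt(C1 + a^2)
 g(a) = sqrt(C1 + a^2)
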